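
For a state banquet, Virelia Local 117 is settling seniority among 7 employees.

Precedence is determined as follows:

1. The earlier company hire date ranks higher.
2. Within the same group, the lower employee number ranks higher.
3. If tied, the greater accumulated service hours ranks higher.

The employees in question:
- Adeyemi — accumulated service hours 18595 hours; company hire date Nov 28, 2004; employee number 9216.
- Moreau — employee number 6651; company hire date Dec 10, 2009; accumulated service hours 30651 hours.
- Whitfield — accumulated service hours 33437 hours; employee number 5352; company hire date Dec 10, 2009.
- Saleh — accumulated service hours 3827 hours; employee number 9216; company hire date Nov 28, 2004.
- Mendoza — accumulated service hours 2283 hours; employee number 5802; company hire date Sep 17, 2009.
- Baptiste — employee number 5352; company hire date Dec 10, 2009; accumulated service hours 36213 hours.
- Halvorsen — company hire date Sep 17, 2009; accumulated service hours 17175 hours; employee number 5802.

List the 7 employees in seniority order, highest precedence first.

Adeyemi, Saleh, Halvorsen, Mendoza, Baptiste, Whitfield, Moreau

By company hire date (earlier first): Adeyemi and Saleh (both Nov 28, 2004); then Halvorsen and Mendoza (both Sep 17, 2009); then Baptiste, Whitfield and Moreau (each Dec 10, 2009).
Adeyemi and Saleh both have employee number 9216, so the next rule applies.
Among Adeyemi and Saleh, by accumulated service hours (higher first): Adeyemi (18595 hours) before Saleh (3827 hours).
Halvorsen and Mendoza both have employee number 5802, so the next rule applies.
Among Halvorsen and Mendoza, by accumulated service hours (higher first): Halvorsen (17175 hours) before Mendoza (2283 hours).
Among Baptiste, Whitfield and Moreau, by employee number (lower first): Baptiste and Whitfield (5352) before Moreau (6651).
Among Baptiste and Whitfield, by accumulated service hours (higher first): Baptiste (36213 hours) before Whitfield (33437 hours).
Full order: Adeyemi, Saleh, Halvorsen, Mendoza, Baptiste, Whitfield, Moreau.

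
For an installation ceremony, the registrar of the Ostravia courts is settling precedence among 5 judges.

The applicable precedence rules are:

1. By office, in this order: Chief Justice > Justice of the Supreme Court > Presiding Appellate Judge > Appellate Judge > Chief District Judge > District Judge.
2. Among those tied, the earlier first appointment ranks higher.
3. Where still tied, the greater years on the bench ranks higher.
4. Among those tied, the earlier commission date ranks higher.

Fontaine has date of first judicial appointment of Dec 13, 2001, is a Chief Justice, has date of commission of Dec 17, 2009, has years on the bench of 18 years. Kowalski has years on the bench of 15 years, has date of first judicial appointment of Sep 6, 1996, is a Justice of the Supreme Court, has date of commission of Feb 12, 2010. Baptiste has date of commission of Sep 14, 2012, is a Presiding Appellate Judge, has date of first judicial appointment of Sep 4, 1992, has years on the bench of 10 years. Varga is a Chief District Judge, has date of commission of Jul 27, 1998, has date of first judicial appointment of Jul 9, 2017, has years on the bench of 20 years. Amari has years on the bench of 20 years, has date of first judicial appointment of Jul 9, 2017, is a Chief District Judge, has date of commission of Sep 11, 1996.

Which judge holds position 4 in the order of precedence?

Amari

By office: Fontaine (Chief Justice); then Kowalski (Justice of the Supreme Court); then Baptiste (Presiding Appellate Judge); then Amari and Varga (Chief District Judge).
Amari and Varga both have date of first judicial appointment Jul 9, 2017, so the next rule applies.
Amari and Varga both have years on the bench 20 years, so the next rule applies.
Among Amari and Varga, by date of commission (earlier first): Amari (Sep 11, 1996) before Varga (Jul 27, 1998).
Order: Fontaine, Kowalski, Baptiste, Amari, Varga.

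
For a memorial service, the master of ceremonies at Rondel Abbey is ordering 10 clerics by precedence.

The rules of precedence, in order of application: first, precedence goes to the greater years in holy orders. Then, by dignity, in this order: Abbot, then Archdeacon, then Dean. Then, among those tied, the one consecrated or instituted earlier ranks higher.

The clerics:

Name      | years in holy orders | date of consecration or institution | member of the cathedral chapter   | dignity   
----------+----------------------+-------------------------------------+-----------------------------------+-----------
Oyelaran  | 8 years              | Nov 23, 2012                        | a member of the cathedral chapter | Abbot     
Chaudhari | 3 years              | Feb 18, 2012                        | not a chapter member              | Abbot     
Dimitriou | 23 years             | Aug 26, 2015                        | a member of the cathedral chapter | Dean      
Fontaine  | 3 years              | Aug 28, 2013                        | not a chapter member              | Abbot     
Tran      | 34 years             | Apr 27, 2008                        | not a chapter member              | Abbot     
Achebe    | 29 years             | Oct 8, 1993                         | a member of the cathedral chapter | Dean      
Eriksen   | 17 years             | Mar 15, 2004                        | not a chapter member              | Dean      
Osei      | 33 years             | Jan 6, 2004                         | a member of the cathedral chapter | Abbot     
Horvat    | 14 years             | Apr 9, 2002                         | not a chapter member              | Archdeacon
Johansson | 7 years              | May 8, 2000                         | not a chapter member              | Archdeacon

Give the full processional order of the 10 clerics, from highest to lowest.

By years in holy orders (higher first): Tran (34 years); then Osei (33 years); then Achebe (29 years); then Dimitriou (23 years); then Eriksen (17 years); then Horvat (14 years); then Oyelaran (8 years); then Johansson (7 years); then Chaudhari and Fontaine (both 3 years).
Chaudhari and Fontaine are each Abbot, so the next rule applies.
Among Chaudhari and Fontaine, by date of consecration or institution (earlier first): Chaudhari (Feb 18, 2012) before Fontaine (Aug 28, 2013).
Full order: Tran, Osei, Achebe, Dimitriou, Eriksen, Horvat, Oyelaran, Johansson, Chaudhari, Fontaine.

Tran, Osei, Achebe, Dimitriou, Eriksen, Horvat, Oyelaran, Johansson, Chaudhari, Fontaine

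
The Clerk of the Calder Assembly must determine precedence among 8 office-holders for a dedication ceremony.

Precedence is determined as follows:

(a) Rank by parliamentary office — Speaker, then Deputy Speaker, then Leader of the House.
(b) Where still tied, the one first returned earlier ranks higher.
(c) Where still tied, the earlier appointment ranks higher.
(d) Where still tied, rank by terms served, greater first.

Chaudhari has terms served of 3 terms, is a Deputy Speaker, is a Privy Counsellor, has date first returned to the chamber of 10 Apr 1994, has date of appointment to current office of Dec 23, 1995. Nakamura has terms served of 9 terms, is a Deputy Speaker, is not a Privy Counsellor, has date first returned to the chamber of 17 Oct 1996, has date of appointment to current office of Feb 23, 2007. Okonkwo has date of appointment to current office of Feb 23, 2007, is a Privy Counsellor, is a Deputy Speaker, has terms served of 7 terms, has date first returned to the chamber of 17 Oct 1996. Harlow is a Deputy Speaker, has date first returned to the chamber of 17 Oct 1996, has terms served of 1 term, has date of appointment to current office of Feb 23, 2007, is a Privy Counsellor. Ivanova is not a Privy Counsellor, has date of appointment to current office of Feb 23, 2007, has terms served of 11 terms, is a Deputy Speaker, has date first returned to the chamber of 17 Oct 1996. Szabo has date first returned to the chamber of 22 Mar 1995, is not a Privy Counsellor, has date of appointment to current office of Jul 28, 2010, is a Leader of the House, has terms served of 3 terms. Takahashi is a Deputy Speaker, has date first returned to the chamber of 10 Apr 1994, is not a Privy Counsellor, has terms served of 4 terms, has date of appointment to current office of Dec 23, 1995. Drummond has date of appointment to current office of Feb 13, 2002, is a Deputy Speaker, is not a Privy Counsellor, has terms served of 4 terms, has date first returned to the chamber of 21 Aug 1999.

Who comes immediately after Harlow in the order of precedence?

By parliamentary office: Takahashi, Chaudhari, Ivanova, Nakamura, Okonkwo, Harlow and Drummond (Deputy Speaker); then Szabo (Leader of the House).
Among Takahashi, Chaudhari, Ivanova, Nakamura, Okonkwo, Harlow and Drummond, by date first returned to the chamber (earlier first): Takahashi and Chaudhari (10 Apr 1994) before Ivanova, Nakamura, Okonkwo and Harlow (17 Oct 1996) before Drummond (21 Aug 1999).
Takahashi and Chaudhari both have date of appointment to current office Dec 23, 1995, so the next rule applies.
Among Takahashi and Chaudhari, by terms served (higher first): Takahashi (4 terms) before Chaudhari (3 terms).
Ivanova, Nakamura, Okonkwo and Harlow all have date of appointment to current office Feb 23, 2007, so the next rule applies.
Among Ivanova, Nakamura, Okonkwo and Harlow, by terms served (higher first): Ivanova (11 terms) before Nakamura (9 terms) before Okonkwo (7 terms) before Harlow (1 term).
Order: Takahashi, Chaudhari, Ivanova, Nakamura, Okonkwo, Harlow, Drummond, Szabo.

Drummond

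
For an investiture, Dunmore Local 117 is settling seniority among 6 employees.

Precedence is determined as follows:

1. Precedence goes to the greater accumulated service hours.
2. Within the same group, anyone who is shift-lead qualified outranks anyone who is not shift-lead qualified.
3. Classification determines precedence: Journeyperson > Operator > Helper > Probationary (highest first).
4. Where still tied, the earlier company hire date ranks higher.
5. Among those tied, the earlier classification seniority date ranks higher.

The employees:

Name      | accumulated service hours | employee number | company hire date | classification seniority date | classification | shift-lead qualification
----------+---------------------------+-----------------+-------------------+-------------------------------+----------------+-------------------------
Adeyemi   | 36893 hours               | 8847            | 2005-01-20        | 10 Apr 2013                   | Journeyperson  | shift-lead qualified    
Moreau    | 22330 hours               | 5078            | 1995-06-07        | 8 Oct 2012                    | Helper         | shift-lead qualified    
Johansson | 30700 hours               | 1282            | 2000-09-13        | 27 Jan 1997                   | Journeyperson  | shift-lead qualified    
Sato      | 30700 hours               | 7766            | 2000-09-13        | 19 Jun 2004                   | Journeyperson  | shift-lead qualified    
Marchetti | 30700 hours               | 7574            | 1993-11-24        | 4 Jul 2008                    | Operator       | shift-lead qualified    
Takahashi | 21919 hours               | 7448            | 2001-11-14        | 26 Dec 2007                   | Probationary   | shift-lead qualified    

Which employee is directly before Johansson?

By accumulated service hours (higher first): Adeyemi (36893 hours); then Johansson, Sato and Marchetti (each 30700 hours); then Moreau (22330 hours); then Takahashi (21919 hours).
Johansson, Sato and Marchetti are each shift-lead qualified, so the next rule applies.
Among Johansson, Sato and Marchetti, by classification: Johansson and Sato (Journeyperson) before Marchetti (Operator).
Johansson and Sato both have company hire date 2000-09-13, so the next rule applies.
Among Johansson and Sato, by classification seniority date (earlier first): Johansson (27 Jan 1997) before Sato (19 Jun 2004).
Order: Adeyemi, Johansson, Sato, Marchetti, Moreau, Takahashi.

Adeyemi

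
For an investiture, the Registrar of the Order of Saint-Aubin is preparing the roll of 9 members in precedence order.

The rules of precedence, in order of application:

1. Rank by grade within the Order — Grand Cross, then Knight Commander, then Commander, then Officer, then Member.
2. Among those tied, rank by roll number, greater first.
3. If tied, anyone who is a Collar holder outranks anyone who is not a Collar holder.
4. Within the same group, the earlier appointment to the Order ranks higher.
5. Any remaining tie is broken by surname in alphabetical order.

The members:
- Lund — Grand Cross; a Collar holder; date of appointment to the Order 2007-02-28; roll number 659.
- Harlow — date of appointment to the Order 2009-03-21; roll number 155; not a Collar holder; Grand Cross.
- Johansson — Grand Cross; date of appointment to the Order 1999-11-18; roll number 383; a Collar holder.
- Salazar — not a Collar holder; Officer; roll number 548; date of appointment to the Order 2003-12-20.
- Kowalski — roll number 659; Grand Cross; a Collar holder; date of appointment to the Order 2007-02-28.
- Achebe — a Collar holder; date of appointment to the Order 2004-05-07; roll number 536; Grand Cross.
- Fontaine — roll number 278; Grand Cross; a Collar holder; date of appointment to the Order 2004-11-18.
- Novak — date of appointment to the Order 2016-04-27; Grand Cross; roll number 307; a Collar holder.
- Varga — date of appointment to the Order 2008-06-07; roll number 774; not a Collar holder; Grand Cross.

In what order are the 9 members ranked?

By grade within the Order: Varga, Kowalski, Lund, Achebe, Johansson, Novak, Fontaine and Harlow (Grand Cross); then Salazar (Officer).
Among Varga, Kowalski, Lund, Achebe, Johansson, Novak, Fontaine and Harlow, by roll number (higher first): Varga (774) before Kowalski and Lund (659) before Achebe (536) before Johansson (383) before Novak (307) before Fontaine (278) before Harlow (155).
Kowalski and Lund are each a Collar holder, so the next rule applies.
Kowalski and Lund both have date of appointment to the Order 2007-02-28, so the next rule applies.
Among Kowalski and Lund, alphabetically by surname: Kowalski before Lund.
Full order: Varga, Kowalski, Lund, Achebe, Johansson, Novak, Fontaine, Harlow, Salazar.

Varga, Kowalski, Lund, Achebe, Johansson, Novak, Fontaine, Harlow, Salazar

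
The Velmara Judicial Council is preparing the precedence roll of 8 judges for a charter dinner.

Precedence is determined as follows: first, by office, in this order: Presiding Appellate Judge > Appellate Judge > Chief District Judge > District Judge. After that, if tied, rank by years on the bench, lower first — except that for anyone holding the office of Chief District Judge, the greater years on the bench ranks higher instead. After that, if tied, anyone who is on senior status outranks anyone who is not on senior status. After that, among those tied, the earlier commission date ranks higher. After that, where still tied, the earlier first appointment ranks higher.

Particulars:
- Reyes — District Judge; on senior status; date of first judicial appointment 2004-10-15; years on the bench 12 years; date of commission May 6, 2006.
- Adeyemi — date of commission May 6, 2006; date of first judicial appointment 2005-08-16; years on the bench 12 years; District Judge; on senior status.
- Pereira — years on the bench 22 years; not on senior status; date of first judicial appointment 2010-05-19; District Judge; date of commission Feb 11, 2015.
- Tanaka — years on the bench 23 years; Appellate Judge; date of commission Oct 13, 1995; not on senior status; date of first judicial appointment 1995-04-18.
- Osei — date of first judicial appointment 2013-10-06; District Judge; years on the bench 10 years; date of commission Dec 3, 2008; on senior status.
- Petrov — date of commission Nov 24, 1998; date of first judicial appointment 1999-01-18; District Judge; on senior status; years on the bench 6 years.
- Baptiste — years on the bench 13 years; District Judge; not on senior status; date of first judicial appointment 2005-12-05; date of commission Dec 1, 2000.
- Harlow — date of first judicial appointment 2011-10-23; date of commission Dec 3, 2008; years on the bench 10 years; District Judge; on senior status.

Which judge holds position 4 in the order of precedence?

By office: Tanaka (Appellate Judge); then Petrov, Harlow, Osei, Reyes, Adeyemi, Baptiste and Pereira (District Judge).
Among Petrov, Harlow, Osei, Reyes, Adeyemi, Baptiste and Pereira, by years on the bench (lower first): Petrov (6 years) before Harlow and Osei (10 years) before Reyes and Adeyemi (12 years) before Baptiste (13 years) before Pereira (22 years).
Harlow and Osei are each on senior status, so the next rule applies.
Harlow and Osei both have date of commission Dec 3, 2008, so the next rule applies.
Among Harlow and Osei, by date of first judicial appointment (earlier first): Harlow (2011-10-23) before Osei (2013-10-06).
Reyes and Adeyemi are each on senior status, so the next rule applies.
Reyes and Adeyemi both have date of commission May 6, 2006, so the next rule applies.
Among Reyes and Adeyemi, by date of first judicial appointment (earlier first): Reyes (2004-10-15) before Adeyemi (2005-08-16).
Order: Tanaka, Petrov, Harlow, Osei, Reyes, Adeyemi, Baptiste, Pereira.

Osei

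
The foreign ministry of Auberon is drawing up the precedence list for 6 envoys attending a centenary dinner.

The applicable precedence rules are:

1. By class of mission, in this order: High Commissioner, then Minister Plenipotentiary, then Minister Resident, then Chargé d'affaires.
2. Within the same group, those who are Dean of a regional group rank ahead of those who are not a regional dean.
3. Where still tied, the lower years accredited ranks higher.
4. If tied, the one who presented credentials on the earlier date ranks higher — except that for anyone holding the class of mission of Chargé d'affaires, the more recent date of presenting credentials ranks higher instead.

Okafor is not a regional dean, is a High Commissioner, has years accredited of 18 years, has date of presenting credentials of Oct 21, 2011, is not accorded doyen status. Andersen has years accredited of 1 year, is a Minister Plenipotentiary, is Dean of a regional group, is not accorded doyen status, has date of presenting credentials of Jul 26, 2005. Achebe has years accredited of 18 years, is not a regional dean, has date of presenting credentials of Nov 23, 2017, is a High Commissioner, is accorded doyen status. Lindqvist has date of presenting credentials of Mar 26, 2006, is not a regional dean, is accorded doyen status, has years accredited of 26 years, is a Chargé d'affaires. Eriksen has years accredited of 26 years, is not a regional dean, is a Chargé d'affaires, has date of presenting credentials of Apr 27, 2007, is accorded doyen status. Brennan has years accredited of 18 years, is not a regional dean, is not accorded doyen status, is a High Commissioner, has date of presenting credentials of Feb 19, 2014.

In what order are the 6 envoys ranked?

By class of mission: Okafor, Brennan and Achebe (High Commissioner); then Andersen (Minister Plenipotentiary); then Eriksen and Lindqvist (Chargé d'affaires).
Okafor, Brennan and Achebe are each not a regional dean, so the next rule applies.
Okafor, Brennan and Achebe all have years accredited 18 years, so the next rule applies.
Among Okafor, Brennan and Achebe, by date of presenting credentials (earlier first): Okafor (Oct 21, 2011) before Brennan (Feb 19, 2014) before Achebe (Nov 23, 2017).
Eriksen and Lindqvist are each not a regional dean, so the next rule applies.
Eriksen and Lindqvist both have years accredited 26 years, so the next rule applies.
Among Eriksen and Lindqvist, by date of presenting credentials (later first) (reversed rule for this group): Eriksen (Apr 27, 2007) before Lindqvist (Mar 26, 2006).
Full order: Okafor, Brennan, Achebe, Andersen, Eriksen, Lindqvist.

Okafor, Brennan, Achebe, Andersen, Eriksen, Lindqvist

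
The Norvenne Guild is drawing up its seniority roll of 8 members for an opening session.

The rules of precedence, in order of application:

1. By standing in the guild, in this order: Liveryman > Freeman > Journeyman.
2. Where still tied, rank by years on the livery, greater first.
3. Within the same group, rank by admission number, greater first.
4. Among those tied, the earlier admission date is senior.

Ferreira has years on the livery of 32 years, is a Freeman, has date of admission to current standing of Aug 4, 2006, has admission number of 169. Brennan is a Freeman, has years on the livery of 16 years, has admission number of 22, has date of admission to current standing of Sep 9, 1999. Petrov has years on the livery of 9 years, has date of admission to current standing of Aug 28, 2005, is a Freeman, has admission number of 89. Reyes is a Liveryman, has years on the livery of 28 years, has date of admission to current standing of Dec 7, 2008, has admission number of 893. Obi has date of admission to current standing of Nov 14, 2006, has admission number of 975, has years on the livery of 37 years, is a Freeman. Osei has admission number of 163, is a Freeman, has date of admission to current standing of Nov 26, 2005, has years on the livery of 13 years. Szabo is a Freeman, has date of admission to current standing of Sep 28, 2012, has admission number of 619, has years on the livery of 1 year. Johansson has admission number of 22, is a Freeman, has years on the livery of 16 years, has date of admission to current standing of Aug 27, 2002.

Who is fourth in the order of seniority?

By standing in the guild: Reyes (Liveryman); then Obi, Ferreira, Brennan, Johansson, Osei, Petrov and Szabo (Freeman).
Among Obi, Ferreira, Brennan, Johansson, Osei, Petrov and Szabo, by years on the livery (higher first): Obi (37 years) before Ferreira (32 years) before Brennan and Johansson (16 years) before Osei (13 years) before Petrov (9 years) before Szabo (1 year).
Brennan and Johansson both have admission number 22, so the next rule applies.
Among Brennan and Johansson, by date of admission to current standing (earlier first): Brennan (Sep 9, 1999) before Johansson (Aug 27, 2002).
Order: Reyes, Obi, Ferreira, Brennan, Johansson, Osei, Petrov, Szabo.

Brennan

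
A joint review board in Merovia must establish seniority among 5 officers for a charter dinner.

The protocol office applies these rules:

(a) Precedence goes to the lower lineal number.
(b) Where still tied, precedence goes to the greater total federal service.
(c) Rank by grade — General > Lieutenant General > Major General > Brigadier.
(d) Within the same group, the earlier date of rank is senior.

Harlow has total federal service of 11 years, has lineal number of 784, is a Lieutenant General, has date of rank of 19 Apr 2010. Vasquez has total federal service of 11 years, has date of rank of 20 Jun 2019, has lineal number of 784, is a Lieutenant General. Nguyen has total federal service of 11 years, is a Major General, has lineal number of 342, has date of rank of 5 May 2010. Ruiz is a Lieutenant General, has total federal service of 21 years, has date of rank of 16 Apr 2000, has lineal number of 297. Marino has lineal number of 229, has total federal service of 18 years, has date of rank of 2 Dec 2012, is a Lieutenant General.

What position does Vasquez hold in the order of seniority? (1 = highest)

5

By lineal number (lower first): Marino (229); then Ruiz (297); then Nguyen (342); then Harlow and Vasquez (both 784).
Harlow and Vasquez both have total federal service 11 years, so the next rule applies.
Harlow and Vasquez are each Lieutenant General, so the next rule applies.
Among Harlow and Vasquez, by date of rank (earlier first): Harlow (19 Apr 2010) before Vasquez (20 Jun 2019).
Order: Marino, Ruiz, Nguyen, Harlow, Vasquez. So position 5.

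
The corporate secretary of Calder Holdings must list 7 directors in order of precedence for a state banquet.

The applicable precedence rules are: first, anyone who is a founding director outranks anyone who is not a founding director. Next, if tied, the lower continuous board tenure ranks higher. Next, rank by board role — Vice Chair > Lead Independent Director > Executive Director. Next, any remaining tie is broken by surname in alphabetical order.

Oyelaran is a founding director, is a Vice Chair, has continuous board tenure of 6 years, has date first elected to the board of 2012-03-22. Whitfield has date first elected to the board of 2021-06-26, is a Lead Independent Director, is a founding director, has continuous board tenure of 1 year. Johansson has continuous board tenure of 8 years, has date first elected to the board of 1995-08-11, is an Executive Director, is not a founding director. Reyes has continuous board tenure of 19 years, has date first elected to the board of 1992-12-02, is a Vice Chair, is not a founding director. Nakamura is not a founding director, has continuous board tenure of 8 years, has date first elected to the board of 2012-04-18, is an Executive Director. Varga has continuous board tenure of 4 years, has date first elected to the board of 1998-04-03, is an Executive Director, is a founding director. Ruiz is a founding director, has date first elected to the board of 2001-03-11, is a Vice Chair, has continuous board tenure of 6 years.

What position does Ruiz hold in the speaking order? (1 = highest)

4

By the first rule: Whitfield, Varga, Oyelaran and Ruiz (each a founding director); then Johansson, Nakamura and Reyes (each not a founding director).
Among Whitfield, Varga, Oyelaran and Ruiz, by continuous board tenure (lower first): Whitfield (1 year) before Varga (4 years) before Oyelaran and Ruiz (6 years).
Oyelaran and Ruiz are each Vice Chair, so the next rule applies.
Among Oyelaran and Ruiz, alphabetically by surname: Oyelaran before Ruiz.
Among Johansson, Nakamura and Reyes, by continuous board tenure (lower first): Johansson and Nakamura (8 years) before Reyes (19 years).
Johansson and Nakamura are each Executive Director, so the next rule applies.
Among Johansson and Nakamura, alphabetically by surname: Johansson before Nakamura.
Order: Whitfield, Varga, Oyelaran, Ruiz, Johansson, Nakamura, Reyes. So position 4.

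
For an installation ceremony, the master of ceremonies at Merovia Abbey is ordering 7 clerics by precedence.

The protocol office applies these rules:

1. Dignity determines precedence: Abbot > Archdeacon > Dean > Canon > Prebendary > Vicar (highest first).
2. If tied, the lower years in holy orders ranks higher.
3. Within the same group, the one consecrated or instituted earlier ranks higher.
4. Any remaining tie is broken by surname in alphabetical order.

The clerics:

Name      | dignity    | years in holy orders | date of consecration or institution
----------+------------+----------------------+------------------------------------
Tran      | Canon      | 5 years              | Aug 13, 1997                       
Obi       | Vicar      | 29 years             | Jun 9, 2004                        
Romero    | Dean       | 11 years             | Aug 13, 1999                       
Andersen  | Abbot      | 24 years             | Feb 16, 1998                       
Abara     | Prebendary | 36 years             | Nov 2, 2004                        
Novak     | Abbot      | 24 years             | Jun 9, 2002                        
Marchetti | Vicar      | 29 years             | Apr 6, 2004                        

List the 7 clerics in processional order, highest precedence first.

By dignity: Andersen and Novak (Abbot); then Romero (Dean); then Tran (Canon); then Abara (Prebendary); then Marchetti and Obi (Vicar).
Andersen and Novak both have years in holy orders 24 years, so the next rule applies.
Among Andersen and Novak, by date of consecration or institution (earlier first): Andersen (Feb 16, 1998) before Novak (Jun 9, 2002).
Marchetti and Obi both have years in holy orders 29 years, so the next rule applies.
Among Marchetti and Obi, by date of consecration or institution (earlier first): Marchetti (Apr 6, 2004) before Obi (Jun 9, 2004).
Full order: Andersen, Novak, Romero, Tran, Abara, Marchetti, Obi.

Andersen, Novak, Romero, Tran, Abara, Marchetti, Obi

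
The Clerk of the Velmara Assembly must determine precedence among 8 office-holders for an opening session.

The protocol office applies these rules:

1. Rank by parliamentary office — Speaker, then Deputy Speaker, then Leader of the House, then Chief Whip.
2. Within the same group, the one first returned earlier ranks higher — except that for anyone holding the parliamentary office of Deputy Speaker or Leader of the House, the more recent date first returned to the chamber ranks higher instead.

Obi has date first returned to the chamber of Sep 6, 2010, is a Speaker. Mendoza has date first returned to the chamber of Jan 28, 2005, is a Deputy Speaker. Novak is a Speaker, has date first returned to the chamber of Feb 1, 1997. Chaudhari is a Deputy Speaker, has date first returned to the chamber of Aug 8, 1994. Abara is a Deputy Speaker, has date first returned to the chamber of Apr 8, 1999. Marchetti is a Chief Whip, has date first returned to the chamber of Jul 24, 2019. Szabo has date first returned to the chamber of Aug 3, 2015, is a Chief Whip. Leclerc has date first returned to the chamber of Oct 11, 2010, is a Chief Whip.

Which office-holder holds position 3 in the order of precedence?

By parliamentary office: Novak and Obi (Speaker); then Mendoza, Abara and Chaudhari (Deputy Speaker); then Leclerc, Szabo and Marchetti (Chief Whip).
Among Novak and Obi, by date first returned to the chamber (earlier first): Novak (Feb 1, 1997) before Obi (Sep 6, 2010).
Among Mendoza, Abara and Chaudhari, by date first returned to the chamber (later first) (reversed rule for this group): Mendoza (Jan 28, 2005) before Abara (Apr 8, 1999) before Chaudhari (Aug 8, 1994).
Among Leclerc, Szabo and Marchetti, by date first returned to the chamber (earlier first): Leclerc (Oct 11, 2010) before Szabo (Aug 3, 2015) before Marchetti (Jul 24, 2019).
Order: Novak, Obi, Mendoza, Abara, Chaudhari, Leclerc, Szabo, Marchetti.

Mendoza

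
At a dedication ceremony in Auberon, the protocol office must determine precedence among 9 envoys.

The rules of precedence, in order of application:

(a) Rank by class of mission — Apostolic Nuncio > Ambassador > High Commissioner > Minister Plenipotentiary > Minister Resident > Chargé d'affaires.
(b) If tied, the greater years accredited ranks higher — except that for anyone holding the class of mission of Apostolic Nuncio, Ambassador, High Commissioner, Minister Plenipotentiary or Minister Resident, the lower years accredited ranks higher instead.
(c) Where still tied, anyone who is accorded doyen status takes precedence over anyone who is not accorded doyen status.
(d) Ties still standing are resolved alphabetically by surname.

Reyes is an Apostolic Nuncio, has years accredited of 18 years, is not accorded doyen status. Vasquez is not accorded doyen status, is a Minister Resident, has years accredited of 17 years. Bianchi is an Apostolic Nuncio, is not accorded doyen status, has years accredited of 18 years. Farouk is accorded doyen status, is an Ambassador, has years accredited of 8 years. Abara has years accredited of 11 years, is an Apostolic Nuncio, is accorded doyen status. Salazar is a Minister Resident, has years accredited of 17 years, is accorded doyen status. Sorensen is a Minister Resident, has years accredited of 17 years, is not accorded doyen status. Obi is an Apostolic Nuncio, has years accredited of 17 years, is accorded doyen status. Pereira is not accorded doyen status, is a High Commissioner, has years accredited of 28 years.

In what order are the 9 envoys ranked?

By class of mission: Abara, Obi, Bianchi and Reyes (Apostolic Nuncio); then Farouk (Ambassador); then Pereira (High Commissioner); then Salazar, Sorensen and Vasquez (Minister Resident).
Among Abara, Obi, Bianchi and Reyes, by years accredited (lower first) (reversed rule for this group): Abara (11 years) before Obi (17 years) before Bianchi and Reyes (18 years).
Bianchi and Reyes are each not accorded doyen status, so the next rule applies.
Among Bianchi and Reyes, alphabetically by surname: Bianchi before Reyes.
Salazar, Sorensen and Vasquez all have years accredited 17 years, so the next rule applies.
Among Salazar, Sorensen and Vasquez, accorded doyen status before not accorded doyen status: Salazar (accorded doyen status) before Sorensen and Vasquez (not accorded doyen status).
Among Sorensen and Vasquez, alphabetically by surname: Sorensen before Vasquez.
Full order: Abara, Obi, Bianchi, Reyes, Farouk, Pereira, Salazar, Sorensen, Vasquez.

Abara, Obi, Bianchi, Reyes, Farouk, Pereira, Salazar, Sorensen, Vasquez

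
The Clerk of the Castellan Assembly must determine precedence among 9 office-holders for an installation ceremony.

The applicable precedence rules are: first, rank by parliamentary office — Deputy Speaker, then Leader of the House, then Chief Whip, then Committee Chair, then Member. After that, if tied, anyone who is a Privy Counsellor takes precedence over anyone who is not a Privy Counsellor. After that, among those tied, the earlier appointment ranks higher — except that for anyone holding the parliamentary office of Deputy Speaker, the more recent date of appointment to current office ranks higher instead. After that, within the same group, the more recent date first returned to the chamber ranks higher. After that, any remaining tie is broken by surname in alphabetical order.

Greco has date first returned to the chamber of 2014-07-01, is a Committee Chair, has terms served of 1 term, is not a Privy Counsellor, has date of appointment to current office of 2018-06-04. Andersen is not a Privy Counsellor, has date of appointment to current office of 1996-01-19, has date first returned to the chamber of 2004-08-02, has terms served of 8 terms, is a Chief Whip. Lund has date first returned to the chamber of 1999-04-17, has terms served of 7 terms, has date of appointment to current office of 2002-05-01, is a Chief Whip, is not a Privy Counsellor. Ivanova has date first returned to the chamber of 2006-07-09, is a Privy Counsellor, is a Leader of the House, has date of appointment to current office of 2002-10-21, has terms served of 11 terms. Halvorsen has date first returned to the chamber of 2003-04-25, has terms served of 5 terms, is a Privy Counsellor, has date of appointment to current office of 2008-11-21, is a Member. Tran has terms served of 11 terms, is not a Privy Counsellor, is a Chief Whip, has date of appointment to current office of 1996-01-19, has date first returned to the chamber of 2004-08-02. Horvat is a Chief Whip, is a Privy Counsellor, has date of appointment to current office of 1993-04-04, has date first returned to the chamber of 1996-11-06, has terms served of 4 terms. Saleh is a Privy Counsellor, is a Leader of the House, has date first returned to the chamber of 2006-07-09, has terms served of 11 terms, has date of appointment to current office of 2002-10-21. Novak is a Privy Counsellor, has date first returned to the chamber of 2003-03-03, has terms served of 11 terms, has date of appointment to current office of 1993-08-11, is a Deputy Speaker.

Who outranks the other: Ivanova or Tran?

Ivanova

By parliamentary office: Novak (Deputy Speaker); then Ivanova and Saleh (Leader of the House); then Horvat, Andersen, Tran and Lund (Chief Whip); then Greco (Committee Chair); then Halvorsen (Member).
Ivanova and Saleh are each a Privy Counsellor, so the next rule applies.
Ivanova and Saleh both have date of appointment to current office 2002-10-21, so the next rule applies.
Ivanova and Saleh both have date first returned to the chamber 2006-07-09, so the next rule applies.
Among Ivanova and Saleh, alphabetically by surname: Ivanova before Saleh.
Among Horvat, Andersen, Tran and Lund, a Privy Counsellor before not a Privy Counsellor: Horvat (a Privy Counsellor) before Andersen, Tran and Lund (not a Privy Counsellor).
Among Andersen, Tran and Lund, by date of appointment to current office (earlier first): Andersen and Tran (1996-01-19) before Lund (2002-05-01).
Andersen and Tran both have date first returned to the chamber 2004-08-02, so the next rule applies.
Among Andersen and Tran, alphabetically by surname: Andersen before Tran.
So Ivanova takes precedence.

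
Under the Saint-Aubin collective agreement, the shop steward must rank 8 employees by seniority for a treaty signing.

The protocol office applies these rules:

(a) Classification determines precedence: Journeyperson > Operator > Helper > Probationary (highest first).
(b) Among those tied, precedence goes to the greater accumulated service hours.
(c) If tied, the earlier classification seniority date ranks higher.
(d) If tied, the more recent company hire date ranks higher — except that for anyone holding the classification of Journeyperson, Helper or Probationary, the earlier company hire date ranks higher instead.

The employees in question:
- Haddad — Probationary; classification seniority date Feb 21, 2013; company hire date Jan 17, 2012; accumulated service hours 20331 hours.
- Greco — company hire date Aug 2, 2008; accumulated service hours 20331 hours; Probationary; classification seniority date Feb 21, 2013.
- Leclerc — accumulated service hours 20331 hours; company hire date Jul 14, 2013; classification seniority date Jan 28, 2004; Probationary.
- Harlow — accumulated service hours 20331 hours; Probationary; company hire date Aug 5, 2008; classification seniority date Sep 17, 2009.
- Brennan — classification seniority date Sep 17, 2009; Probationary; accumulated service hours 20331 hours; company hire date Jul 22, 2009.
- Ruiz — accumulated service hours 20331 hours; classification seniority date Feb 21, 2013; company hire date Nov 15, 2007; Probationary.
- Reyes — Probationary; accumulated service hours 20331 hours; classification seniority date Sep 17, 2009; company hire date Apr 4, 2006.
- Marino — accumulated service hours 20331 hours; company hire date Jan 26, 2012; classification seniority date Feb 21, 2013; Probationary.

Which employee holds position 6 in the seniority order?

By classification: Leclerc, Reyes, Harlow, Brennan, Ruiz, Greco, Haddad and Marino (Probationary).
Leclerc, Reyes, Harlow, Brennan, Ruiz, Greco, Haddad and Marino all have accumulated service hours 20331 hours, so the next rule applies.
Among Leclerc, Reyes, Harlow, Brennan, Ruiz, Greco, Haddad and Marino, by classification seniority date (earlier first): Leclerc (Jan 28, 2004) before Reyes, Harlow and Brennan (Sep 17, 2009) before Ruiz, Greco, Haddad and Marino (Feb 21, 2013).
Among Reyes, Harlow and Brennan, by company hire date (earlier first) (reversed rule for this group): Reyes (Apr 4, 2006) before Harlow (Aug 5, 2008) before Brennan (Jul 22, 2009).
Among Ruiz, Greco, Haddad and Marino, by company hire date (earlier first) (reversed rule for this group): Ruiz (Nov 15, 2007) before Greco (Aug 2, 2008) before Haddad (Jan 17, 2012) before Marino (Jan 26, 2012).
Order: Leclerc, Reyes, Harlow, Brennan, Ruiz, Greco, Haddad, Marino.

Greco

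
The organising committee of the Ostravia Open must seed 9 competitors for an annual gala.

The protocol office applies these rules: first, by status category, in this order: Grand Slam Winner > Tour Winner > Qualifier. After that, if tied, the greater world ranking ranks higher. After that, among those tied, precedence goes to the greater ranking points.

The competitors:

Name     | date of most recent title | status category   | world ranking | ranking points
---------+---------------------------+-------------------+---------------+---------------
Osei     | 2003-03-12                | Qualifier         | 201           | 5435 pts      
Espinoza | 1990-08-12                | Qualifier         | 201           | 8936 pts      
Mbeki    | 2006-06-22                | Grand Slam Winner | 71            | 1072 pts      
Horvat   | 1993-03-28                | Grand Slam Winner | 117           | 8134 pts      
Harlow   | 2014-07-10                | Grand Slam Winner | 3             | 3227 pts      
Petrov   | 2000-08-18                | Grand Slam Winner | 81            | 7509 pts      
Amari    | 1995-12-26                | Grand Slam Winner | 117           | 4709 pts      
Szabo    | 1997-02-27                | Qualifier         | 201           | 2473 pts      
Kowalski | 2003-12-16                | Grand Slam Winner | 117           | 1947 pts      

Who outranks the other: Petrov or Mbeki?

Petrov

By status category: Horvat, Amari, Kowalski, Petrov, Mbeki and Harlow (Grand Slam Winner); then Espinoza, Osei and Szabo (Qualifier).
Among Horvat, Amari, Kowalski, Petrov, Mbeki and Harlow, by world ranking (higher first): Horvat, Amari and Kowalski (117) before Petrov (81) before Mbeki (71) before Harlow (3).
Among Horvat, Amari and Kowalski, by ranking points (higher first): Horvat (8134 pts) before Amari (4709 pts) before Kowalski (1947 pts).
Espinoza, Osei and Szabo all have world ranking 201, so the next rule applies.
Among Espinoza, Osei and Szabo, by ranking points (higher first): Espinoza (8936 pts) before Osei (5435 pts) before Szabo (2473 pts).
So Petrov takes precedence.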